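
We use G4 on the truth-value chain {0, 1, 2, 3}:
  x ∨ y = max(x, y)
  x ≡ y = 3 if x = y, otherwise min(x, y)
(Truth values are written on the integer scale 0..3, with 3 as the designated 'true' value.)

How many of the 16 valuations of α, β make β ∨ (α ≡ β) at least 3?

α = 0, β = 0 ↦ 3  ≥
α = 0, β = 1 ↦ 1  <
α = 0, β = 2 ↦ 2  <
α = 0, β = 3 ↦ 3  ≥
α = 1, β = 0 ↦ 0  <
α = 1, β = 1 ↦ 3  ≥
α = 1, β = 2 ↦ 2  <
α = 1, β = 3 ↦ 3  ≥
α = 2, β = 0 ↦ 0  <
α = 2, β = 1 ↦ 1  <
α = 2, β = 2 ↦ 3  ≥
α = 2, β = 3 ↦ 3  ≥
α = 3, β = 0 ↦ 0  <
α = 3, β = 1 ↦ 1  <
α = 3, β = 2 ↦ 2  <
α = 3, β = 3 ↦ 3  ≥
So 7 of the 16 assignments meet the threshold.

7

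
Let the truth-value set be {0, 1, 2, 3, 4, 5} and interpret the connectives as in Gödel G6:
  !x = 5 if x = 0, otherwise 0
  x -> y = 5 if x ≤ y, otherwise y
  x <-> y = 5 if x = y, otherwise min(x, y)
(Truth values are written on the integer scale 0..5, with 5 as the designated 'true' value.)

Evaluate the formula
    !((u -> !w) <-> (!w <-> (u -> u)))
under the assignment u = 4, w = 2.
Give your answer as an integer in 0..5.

!w = !2 = 0
u -> !w = 4 -> 0 = 0
!w = !2 = 0
u -> u = 4 -> 4 = 5
!w <-> (u -> u) = 0 <-> 5 = 0
(u -> !w) <-> (!w <-> (u -> u)) = 0 <-> 0 = 5
!((u -> !w) <-> (!w <-> (u -> u))) = !5 = 0

0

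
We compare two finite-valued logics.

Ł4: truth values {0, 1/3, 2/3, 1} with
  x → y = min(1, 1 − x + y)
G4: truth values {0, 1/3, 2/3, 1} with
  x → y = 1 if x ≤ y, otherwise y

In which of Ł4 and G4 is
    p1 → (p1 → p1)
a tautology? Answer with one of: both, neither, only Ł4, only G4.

In Ł4: every assignment gives 1 — tautology.
In G4: every assignment gives 1 — tautology.

both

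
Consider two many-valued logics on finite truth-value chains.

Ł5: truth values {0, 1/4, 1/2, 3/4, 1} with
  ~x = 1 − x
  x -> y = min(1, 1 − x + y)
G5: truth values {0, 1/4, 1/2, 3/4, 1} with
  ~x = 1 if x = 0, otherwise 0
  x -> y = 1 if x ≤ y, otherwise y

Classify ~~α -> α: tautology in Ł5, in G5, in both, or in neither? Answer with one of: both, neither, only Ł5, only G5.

only Ł5

In Ł5: every assignment gives 1 — tautology.
In G5: at α = 1/4 the value is 1/4 — not a tautology.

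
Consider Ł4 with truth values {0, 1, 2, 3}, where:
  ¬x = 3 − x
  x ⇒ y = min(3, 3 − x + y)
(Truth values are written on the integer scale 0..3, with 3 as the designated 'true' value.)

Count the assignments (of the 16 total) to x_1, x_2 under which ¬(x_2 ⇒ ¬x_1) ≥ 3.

x_1 = 0, x_2 = 0 ↦ 0  <
x_1 = 0, x_2 = 1 ↦ 0  <
x_1 = 0, x_2 = 2 ↦ 0  <
x_1 = 0, x_2 = 3 ↦ 0  <
x_1 = 1, x_2 = 0 ↦ 0  <
x_1 = 1, x_2 = 1 ↦ 0  <
x_1 = 1, x_2 = 2 ↦ 0  <
x_1 = 1, x_2 = 3 ↦ 1  <
x_1 = 2, x_2 = 0 ↦ 0  <
x_1 = 2, x_2 = 1 ↦ 0  <
x_1 = 2, x_2 = 2 ↦ 1  <
x_1 = 2, x_2 = 3 ↦ 2  <
x_1 = 3, x_2 = 0 ↦ 0  <
x_1 = 3, x_2 = 1 ↦ 1  <
x_1 = 3, x_2 = 2 ↦ 2  <
x_1 = 3, x_2 = 3 ↦ 3  ≥
So 1 of the 16 assignments meets the threshold.

1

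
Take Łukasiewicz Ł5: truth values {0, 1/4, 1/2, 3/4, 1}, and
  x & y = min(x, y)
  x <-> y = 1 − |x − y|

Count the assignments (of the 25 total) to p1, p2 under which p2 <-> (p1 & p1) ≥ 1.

5

value 1: 5 assignments (counts)
value 3/4: 8 assignments
value 1/2: 6 assignments
value 1/4: 4 assignments
value 0: 2 assignments
So 5 of the 25 assignments meet the threshold.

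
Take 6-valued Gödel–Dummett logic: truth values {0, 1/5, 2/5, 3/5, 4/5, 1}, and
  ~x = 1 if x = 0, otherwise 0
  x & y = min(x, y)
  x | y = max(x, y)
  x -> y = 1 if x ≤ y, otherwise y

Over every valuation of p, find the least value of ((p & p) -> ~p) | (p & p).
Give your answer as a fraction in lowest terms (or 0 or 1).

Take p = 1/5:
p & p = 1/5 & 1/5 = 1/5
~p = ~1/5 = 0
(p & p) -> ~p = 1/5 -> 0 = 0
p & p = 1/5 & 1/5 = 1/5
((p & p) -> ~p) | (p & p) = 0 | 1/5 = 1/5
No assignment yields a value below 1/5, so this is the minimum.

1/5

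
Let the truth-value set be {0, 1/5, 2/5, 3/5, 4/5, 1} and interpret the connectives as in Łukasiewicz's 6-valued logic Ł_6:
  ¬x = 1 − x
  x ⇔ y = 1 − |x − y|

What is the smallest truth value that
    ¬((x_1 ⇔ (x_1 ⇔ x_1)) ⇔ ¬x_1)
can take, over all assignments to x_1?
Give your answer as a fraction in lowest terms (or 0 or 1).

Take x_1 = 2/5:
x_1 ⇔ x_1 = 2/5 ⇔ 2/5 = 1
x_1 ⇔ (x_1 ⇔ x_1) = 2/5 ⇔ 1 = 2/5
¬x_1 = ¬2/5 = 3/5
(x_1 ⇔ (x_1 ⇔ x_1)) ⇔ ¬x_1 = 2/5 ⇔ 3/5 = 4/5
¬((x_1 ⇔ (x_1 ⇔ x_1)) ⇔ ¬x_1) = ¬4/5 = 1/5
No assignment yields a value below 1/5, so this is the minimum.

1/5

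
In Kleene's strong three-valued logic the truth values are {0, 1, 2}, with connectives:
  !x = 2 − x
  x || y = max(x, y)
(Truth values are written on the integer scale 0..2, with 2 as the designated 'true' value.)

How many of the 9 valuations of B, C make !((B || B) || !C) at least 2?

1

B = 0, C = 0 ↦ 0  <
B = 0, C = 1 ↦ 1  <
B = 0, C = 2 ↦ 2  ≥
B = 1, C = 0 ↦ 0  <
B = 1, C = 1 ↦ 1  <
B = 1, C = 2 ↦ 1  <
B = 2, C = 0 ↦ 0  <
B = 2, C = 1 ↦ 0  <
B = 2, C = 2 ↦ 0  <
So 1 of the 9 assignments meets the threshold.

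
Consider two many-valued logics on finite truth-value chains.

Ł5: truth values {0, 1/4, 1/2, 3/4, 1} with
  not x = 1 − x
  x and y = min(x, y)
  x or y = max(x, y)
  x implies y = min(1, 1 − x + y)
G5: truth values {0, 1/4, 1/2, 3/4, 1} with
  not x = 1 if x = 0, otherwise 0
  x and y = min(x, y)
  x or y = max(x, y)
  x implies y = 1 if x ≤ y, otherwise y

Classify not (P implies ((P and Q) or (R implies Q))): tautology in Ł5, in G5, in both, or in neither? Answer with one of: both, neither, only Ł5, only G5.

neither

In Ł5: at P = 0, Q = 0, R = 0 the value is 0 — not a tautology.
In G5: at P = 0, Q = 0, R = 0 the value is 0 — not a tautology.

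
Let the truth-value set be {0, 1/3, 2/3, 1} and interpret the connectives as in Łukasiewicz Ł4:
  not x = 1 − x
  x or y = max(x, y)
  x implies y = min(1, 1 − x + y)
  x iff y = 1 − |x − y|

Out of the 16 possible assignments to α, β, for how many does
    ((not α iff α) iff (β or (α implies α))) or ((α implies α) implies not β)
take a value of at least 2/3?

α = 0, β = 0 ↦ 1  ≥
α = 0, β = 1/3 ↦ 2/3  ≥
α = 0, β = 2/3 ↦ 1/3  <
α = 0, β = 1 ↦ 0  <
α = 1/3, β = 0 ↦ 1  ≥
α = 1/3, β = 1/3 ↦ 2/3  ≥
α = 1/3, β = 2/3 ↦ 2/3  ≥
α = 1/3, β = 1 ↦ 2/3  ≥
α = 2/3, β = 0 ↦ 1  ≥
α = 2/3, β = 1/3 ↦ 2/3  ≥
α = 2/3, β = 2/3 ↦ 2/3  ≥
α = 2/3, β = 1 ↦ 2/3  ≥
α = 1, β = 0 ↦ 1  ≥
α = 1, β = 1/3 ↦ 2/3  ≥
α = 1, β = 2/3 ↦ 1/3  <
α = 1, β = 1 ↦ 0  <
So 12 of the 16 assignments meet the threshold.

12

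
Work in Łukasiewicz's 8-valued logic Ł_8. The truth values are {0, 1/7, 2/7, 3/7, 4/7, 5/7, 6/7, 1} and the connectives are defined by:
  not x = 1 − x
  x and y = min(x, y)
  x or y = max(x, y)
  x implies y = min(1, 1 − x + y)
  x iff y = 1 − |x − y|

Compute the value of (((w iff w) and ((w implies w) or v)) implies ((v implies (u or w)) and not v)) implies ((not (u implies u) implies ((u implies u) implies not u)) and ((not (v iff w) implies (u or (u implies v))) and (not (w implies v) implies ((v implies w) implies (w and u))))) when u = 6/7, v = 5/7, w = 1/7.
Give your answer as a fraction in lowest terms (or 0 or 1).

1

w iff w = 1/7 iff 1/7 = 1
w implies w = 1/7 implies 1/7 = 1
(w implies w) or v = 1 or 5/7 = 1
(w iff w) and ((w implies w) or v) = 1 and 1 = 1
u or w = 6/7 or 1/7 = 6/7
v implies (u or w) = 5/7 implies 6/7 = 1
not v = not 5/7 = 2/7
(v implies (u or w)) and not v = 1 and 2/7 = 2/7
((w iff w) and ((w implies w) or v)) implies ((v implies (u or w)) and not v) = 1 implies 2/7 = 2/7
u implies u = 6/7 implies 6/7 = 1
not (u implies u) = not 1 = 0
u implies u = 6/7 implies 6/7 = 1
not u = not 6/7 = 1/7
(u implies u) implies not u = 1 implies 1/7 = 1/7
not (u implies u) implies ((u implies u) implies not u) = 0 implies 1/7 = 1
v iff w = 5/7 iff 1/7 = 3/7
not (v iff w) = not 3/7 = 4/7
u implies v = 6/7 implies 5/7 = 6/7
u or (u implies v) = 6/7 or 6/7 = 6/7
not (v iff w) implies (u or (u implies v)) = 4/7 implies 6/7 = 1
w implies v = 1/7 implies 5/7 = 1
not (w implies v) = not 1 = 0
v implies w = 5/7 implies 1/7 = 3/7
w and u = 1/7 and 6/7 = 1/7
(v implies w) implies (w and u) = 3/7 implies 1/7 = 5/7
not (w implies v) implies ((v implies w) implies (w and u)) = 0 implies 5/7 = 1
(not (v iff w) implies (u or (u implies v))) and (not (w implies v) implies ((v implies w) implies (w and u))) = 1 and 1 = 1
(not (u implies u) implies ((u implies u) implies not u)) and ((not (v iff w) implies (u or (u implies v))) and (not (w implies v) implies ((v implies w) implies (w and u)))) = 1 and 1 = 1
(((w iff w) and ((w implies w) or v)) implies ((v implies (u or w)) and not v)) implies ((not (u implies u) implies ((u implies u) implies not u)) and ((not (v iff w) implies (u or (u implies v))) and (not (w implies v) implies ((v implies w) implies (w and u))))) = 2/7 implies 1 = 1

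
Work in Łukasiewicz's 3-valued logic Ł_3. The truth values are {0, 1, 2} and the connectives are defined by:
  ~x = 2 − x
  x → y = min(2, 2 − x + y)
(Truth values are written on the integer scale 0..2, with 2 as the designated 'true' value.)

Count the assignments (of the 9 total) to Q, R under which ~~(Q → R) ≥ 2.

6

Q = 0, R = 0 ↦ 2  ≥
Q = 0, R = 1 ↦ 2  ≥
Q = 0, R = 2 ↦ 2  ≥
Q = 1, R = 0 ↦ 1  <
Q = 1, R = 1 ↦ 2  ≥
Q = 1, R = 2 ↦ 2  ≥
Q = 2, R = 0 ↦ 0  <
Q = 2, R = 1 ↦ 1  <
Q = 2, R = 2 ↦ 2  ≥
So 6 of the 9 assignments meet the threshold.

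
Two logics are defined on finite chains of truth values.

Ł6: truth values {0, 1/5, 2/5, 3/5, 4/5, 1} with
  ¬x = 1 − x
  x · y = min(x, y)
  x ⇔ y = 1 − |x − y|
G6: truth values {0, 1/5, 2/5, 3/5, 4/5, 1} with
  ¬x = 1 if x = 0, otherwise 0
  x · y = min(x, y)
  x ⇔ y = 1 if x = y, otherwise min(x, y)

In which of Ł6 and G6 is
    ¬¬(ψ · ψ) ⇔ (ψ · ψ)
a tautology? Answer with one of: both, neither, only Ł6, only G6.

only Ł6

In Ł6: every assignment gives 1 — tautology.
In G6: at ψ = 1/5 the value is 1/5 — not a tautology.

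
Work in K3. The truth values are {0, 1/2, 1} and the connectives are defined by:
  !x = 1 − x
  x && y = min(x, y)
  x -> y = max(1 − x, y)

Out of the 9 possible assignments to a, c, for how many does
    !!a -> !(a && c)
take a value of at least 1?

a = 0, c = 0 ↦ 1  ≥
a = 0, c = 1/2 ↦ 1  ≥
a = 0, c = 1 ↦ 1  ≥
a = 1/2, c = 0 ↦ 1  ≥
a = 1/2, c = 1/2 ↦ 1/2  <
a = 1/2, c = 1 ↦ 1/2  <
a = 1, c = 0 ↦ 1  ≥
a = 1, c = 1/2 ↦ 1/2  <
a = 1, c = 1 ↦ 0  <
So 5 of the 9 assignments meet the threshold.

5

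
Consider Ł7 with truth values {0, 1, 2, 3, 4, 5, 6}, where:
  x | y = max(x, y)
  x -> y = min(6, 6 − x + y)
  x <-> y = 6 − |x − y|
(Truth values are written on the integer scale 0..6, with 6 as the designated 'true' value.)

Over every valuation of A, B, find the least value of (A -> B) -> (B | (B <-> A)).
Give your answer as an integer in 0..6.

3

Take A = 0, B = 3:
A -> B = 0 -> 3 = 6
B <-> A = 3 <-> 0 = 3
B | (B <-> A) = 3 | 3 = 3
(A -> B) -> (B | (B <-> A)) = 6 -> 3 = 3
No assignment yields a value below 3, so this is the minimum.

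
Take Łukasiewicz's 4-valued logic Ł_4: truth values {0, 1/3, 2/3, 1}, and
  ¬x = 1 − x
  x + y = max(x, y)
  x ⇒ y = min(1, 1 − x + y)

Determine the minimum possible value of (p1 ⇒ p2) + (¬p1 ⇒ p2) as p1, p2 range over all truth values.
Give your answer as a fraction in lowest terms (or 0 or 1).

Take p1 = 1/3, p2 = 0:
p1 ⇒ p2 = 1/3 ⇒ 0 = 2/3
¬p1 = ¬1/3 = 2/3
¬p1 ⇒ p2 = 2/3 ⇒ 0 = 1/3
(p1 ⇒ p2) + (¬p1 ⇒ p2) = 2/3 + 1/3 = 2/3
No assignment yields a value below 2/3, so this is the minimum.

2/3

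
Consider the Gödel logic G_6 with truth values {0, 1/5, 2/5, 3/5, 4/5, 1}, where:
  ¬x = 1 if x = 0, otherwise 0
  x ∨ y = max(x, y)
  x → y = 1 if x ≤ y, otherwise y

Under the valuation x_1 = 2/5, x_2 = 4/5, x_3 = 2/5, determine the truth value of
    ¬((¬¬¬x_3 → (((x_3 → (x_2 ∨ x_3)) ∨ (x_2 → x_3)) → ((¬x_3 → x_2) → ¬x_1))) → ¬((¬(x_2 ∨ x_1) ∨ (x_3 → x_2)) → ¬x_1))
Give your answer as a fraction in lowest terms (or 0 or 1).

¬x_3 = ¬2/5 = 0
¬¬x_3 = ¬0 = 1
¬¬¬x_3 = ¬1 = 0
x_2 ∨ x_3 = 4/5 ∨ 2/5 = 4/5
x_3 → (x_2 ∨ x_3) = 2/5 → 4/5 = 1
x_2 → x_3 = 4/5 → 2/5 = 2/5
(x_3 → (x_2 ∨ x_3)) ∨ (x_2 → x_3) = 1 ∨ 2/5 = 1
¬x_3 = ¬2/5 = 0
¬x_3 → x_2 = 0 → 4/5 = 1
¬x_1 = ¬2/5 = 0
(¬x_3 → x_2) → ¬x_1 = 1 → 0 = 0
((x_3 → (x_2 ∨ x_3)) ∨ (x_2 → x_3)) → ((¬x_3 → x_2) → ¬x_1) = 1 → 0 = 0
¬¬¬x_3 → (((x_3 → (x_2 ∨ x_3)) ∨ (x_2 → x_3)) → ((¬x_3 → x_2) → ¬x_1)) = 0 → 0 = 1
x_2 ∨ x_1 = 4/5 ∨ 2/5 = 4/5
¬(x_2 ∨ x_1) = ¬4/5 = 0
x_3 → x_2 = 2/5 → 4/5 = 1
¬(x_2 ∨ x_1) ∨ (x_3 → x_2) = 0 ∨ 1 = 1
¬x_1 = ¬2/5 = 0
(¬(x_2 ∨ x_1) ∨ (x_3 → x_2)) → ¬x_1 = 1 → 0 = 0
¬((¬(x_2 ∨ x_1) ∨ (x_3 → x_2)) → ¬x_1) = ¬0 = 1
(¬¬¬x_3 → (((x_3 → (x_2 ∨ x_3)) ∨ (x_2 → x_3)) → ((¬x_3 → x_2) → ¬x_1))) → ¬((¬(x_2 ∨ x_1) ∨ (x_3 → x_2)) → ¬x_1) = 1 → 1 = 1
¬((¬¬¬x_3 → (((x_3 → (x_2 ∨ x_3)) ∨ (x_2 → x_3)) → ((¬x_3 → x_2) → ¬x_1))) → ¬((¬(x_2 ∨ x_1) ∨ (x_3 → x_2)) → ¬x_1)) = ¬1 = 0

0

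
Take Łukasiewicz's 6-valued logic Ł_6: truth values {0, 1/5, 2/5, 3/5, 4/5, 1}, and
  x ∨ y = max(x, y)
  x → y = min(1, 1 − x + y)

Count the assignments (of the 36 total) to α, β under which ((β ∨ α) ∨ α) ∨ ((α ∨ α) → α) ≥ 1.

value 1: 36 assignments (counts)
So 36 of the 36 assignments meet the threshold.

36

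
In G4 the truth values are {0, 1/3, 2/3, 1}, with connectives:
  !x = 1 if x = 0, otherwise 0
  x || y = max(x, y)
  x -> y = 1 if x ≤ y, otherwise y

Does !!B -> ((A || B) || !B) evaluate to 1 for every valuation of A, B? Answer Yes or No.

No

Counterexample: take A = 0, B = 1/3.
!B = !1/3 = 0
!!B = !0 = 1
A || B = 0 || 1/3 = 1/3
!B = !1/3 = 0
(A || B) || !B = 1/3 || 0 = 1/3
!!B -> ((A || B) || !B) = 1 -> 1/3 = 1/3
This gives 1/3 ≠ 1.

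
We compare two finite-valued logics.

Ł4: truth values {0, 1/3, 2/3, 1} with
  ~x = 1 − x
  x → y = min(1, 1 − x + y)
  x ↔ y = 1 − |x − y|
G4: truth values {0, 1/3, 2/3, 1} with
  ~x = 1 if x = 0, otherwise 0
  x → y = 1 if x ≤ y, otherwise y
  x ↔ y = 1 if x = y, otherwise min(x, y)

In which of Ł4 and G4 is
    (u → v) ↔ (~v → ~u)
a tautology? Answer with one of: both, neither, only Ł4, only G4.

only Ł4

In Ł4: every assignment gives 1 — tautology.
In G4: at u = 2/3, v = 1/3 the value is 1/3 — not a tautology.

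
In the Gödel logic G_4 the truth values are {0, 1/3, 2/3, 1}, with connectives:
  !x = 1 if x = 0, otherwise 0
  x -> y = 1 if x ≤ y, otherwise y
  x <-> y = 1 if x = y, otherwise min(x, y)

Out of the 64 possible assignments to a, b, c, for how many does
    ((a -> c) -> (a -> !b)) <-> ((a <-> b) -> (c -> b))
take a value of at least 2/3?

value 1: 34 assignments (counts)
value 0: 30 assignments
So 34 of the 64 assignments meet the threshold.

34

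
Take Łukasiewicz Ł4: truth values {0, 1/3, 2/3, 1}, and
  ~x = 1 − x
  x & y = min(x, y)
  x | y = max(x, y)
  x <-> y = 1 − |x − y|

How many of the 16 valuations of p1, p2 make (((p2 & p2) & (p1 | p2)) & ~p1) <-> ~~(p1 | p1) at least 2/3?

p1 = 0, p2 = 0 ↦ 1  ≥
p1 = 0, p2 = 1/3 ↦ 2/3  ≥
p1 = 0, p2 = 2/3 ↦ 1/3  <
p1 = 0, p2 = 1 ↦ 0  <
p1 = 1/3, p2 = 0 ↦ 2/3  ≥
p1 = 1/3, p2 = 1/3 ↦ 1  ≥
p1 = 1/3, p2 = 2/3 ↦ 2/3  ≥
p1 = 1/3, p2 = 1 ↦ 2/3  ≥
p1 = 2/3, p2 = 0 ↦ 1/3  <
p1 = 2/3, p2 = 1/3 ↦ 2/3  ≥
p1 = 2/3, p2 = 2/3 ↦ 2/3  ≥
p1 = 2/3, p2 = 1 ↦ 2/3  ≥
p1 = 1, p2 = 0 ↦ 0  <
p1 = 1, p2 = 1/3 ↦ 0  <
p1 = 1, p2 = 2/3 ↦ 0  <
p1 = 1, p2 = 1 ↦ 0  <
So 9 of the 16 assignments meet the threshold.

9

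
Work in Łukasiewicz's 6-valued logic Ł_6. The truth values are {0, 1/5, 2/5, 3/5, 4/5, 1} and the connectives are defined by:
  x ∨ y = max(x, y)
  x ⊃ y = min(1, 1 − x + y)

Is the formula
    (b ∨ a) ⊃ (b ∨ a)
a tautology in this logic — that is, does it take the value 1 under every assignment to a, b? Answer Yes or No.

Yes

At a = 2/5, b = 3/5, for instance:
b ∨ a = 3/5 ∨ 2/5 = 3/5
(b ∨ a) ⊃ (b ∨ a) = 3/5 ⊃ 3/5 = 1
and checking the remaining 35 assignments likewise gives ≥ 1 in every case.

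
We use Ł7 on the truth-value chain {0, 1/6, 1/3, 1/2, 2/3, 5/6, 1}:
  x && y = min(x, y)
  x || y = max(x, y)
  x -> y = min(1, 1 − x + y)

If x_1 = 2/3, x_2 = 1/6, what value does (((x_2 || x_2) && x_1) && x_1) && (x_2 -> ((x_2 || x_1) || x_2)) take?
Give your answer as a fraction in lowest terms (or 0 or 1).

x_2 || x_2 = 1/6 || 1/6 = 1/6
(x_2 || x_2) && x_1 = 1/6 && 2/3 = 1/6
((x_2 || x_2) && x_1) && x_1 = 1/6 && 2/3 = 1/6
x_2 || x_1 = 1/6 || 2/3 = 2/3
(x_2 || x_1) || x_2 = 2/3 || 1/6 = 2/3
x_2 -> ((x_2 || x_1) || x_2) = 1/6 -> 2/3 = 1
(((x_2 || x_2) && x_1) && x_1) && (x_2 -> ((x_2 || x_1) || x_2)) = 1/6 && 1 = 1/6

1/6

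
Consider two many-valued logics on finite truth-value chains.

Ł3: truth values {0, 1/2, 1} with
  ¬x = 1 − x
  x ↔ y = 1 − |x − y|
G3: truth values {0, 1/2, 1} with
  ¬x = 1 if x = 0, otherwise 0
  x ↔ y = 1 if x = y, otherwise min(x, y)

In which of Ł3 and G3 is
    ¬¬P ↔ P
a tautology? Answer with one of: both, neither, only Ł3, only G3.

only Ł3

In Ł3: every assignment gives 1 — tautology.
In G3: at P = 1/2 the value is 1/2 — not a tautology.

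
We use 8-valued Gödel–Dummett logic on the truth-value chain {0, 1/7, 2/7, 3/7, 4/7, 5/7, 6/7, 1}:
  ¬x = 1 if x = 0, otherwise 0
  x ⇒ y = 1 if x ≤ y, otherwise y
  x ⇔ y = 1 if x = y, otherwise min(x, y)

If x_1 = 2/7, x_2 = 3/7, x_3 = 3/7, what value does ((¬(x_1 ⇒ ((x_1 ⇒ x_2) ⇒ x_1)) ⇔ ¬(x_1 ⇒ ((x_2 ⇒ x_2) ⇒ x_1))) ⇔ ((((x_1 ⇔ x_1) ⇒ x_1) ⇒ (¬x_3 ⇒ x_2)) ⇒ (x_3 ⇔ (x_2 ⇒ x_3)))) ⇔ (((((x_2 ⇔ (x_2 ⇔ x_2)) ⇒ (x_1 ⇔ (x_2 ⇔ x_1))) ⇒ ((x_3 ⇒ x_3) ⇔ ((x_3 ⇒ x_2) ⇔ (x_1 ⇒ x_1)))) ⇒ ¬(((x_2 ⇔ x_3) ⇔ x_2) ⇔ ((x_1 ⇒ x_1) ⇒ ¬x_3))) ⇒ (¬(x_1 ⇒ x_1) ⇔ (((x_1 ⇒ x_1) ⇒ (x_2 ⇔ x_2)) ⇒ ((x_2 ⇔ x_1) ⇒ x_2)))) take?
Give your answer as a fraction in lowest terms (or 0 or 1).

0

x_1 ⇒ x_2 = 2/7 ⇒ 3/7 = 1
(x_1 ⇒ x_2) ⇒ x_1 = 1 ⇒ 2/7 = 2/7
x_1 ⇒ ((x_1 ⇒ x_2) ⇒ x_1) = 2/7 ⇒ 2/7 = 1
¬(x_1 ⇒ ((x_1 ⇒ x_2) ⇒ x_1)) = ¬1 = 0
x_2 ⇒ x_2 = 3/7 ⇒ 3/7 = 1
(x_2 ⇒ x_2) ⇒ x_1 = 1 ⇒ 2/7 = 2/7
x_1 ⇒ ((x_2 ⇒ x_2) ⇒ x_1) = 2/7 ⇒ 2/7 = 1
¬(x_1 ⇒ ((x_2 ⇒ x_2) ⇒ x_1)) = ¬1 = 0
¬(x_1 ⇒ ((x_1 ⇒ x_2) ⇒ x_1)) ⇔ ¬(x_1 ⇒ ((x_2 ⇒ x_2) ⇒ x_1)) = 0 ⇔ 0 = 1
x_1 ⇔ x_1 = 2/7 ⇔ 2/7 = 1
(x_1 ⇔ x_1) ⇒ x_1 = 1 ⇒ 2/7 = 2/7
¬x_3 = ¬3/7 = 0
¬x_3 ⇒ x_2 = 0 ⇒ 3/7 = 1
((x_1 ⇔ x_1) ⇒ x_1) ⇒ (¬x_3 ⇒ x_2) = 2/7 ⇒ 1 = 1
x_2 ⇒ x_3 = 3/7 ⇒ 3/7 = 1
x_3 ⇔ (x_2 ⇒ x_3) = 3/7 ⇔ 1 = 3/7
(((x_1 ⇔ x_1) ⇒ x_1) ⇒ (¬x_3 ⇒ x_2)) ⇒ (x_3 ⇔ (x_2 ⇒ x_3)) = 1 ⇒ 3/7 = 3/7
(¬(x_1 ⇒ ((x_1 ⇒ x_2) ⇒ x_1)) ⇔ ¬(x_1 ⇒ ((x_2 ⇒ x_2) ⇒ x_1))) ⇔ ((((x_1 ⇔ x_1) ⇒ x_1) ⇒ (¬x_3 ⇒ x_2)) ⇒ (x_3 ⇔ (x_2 ⇒ x_3))) = 1 ⇔ 3/7 = 3/7
x_2 ⇔ x_2 = 3/7 ⇔ 3/7 = 1
x_2 ⇔ (x_2 ⇔ x_2) = 3/7 ⇔ 1 = 3/7
x_2 ⇔ x_1 = 3/7 ⇔ 2/7 = 2/7
x_1 ⇔ (x_2 ⇔ x_1) = 2/7 ⇔ 2/7 = 1
(x_2 ⇔ (x_2 ⇔ x_2)) ⇒ (x_1 ⇔ (x_2 ⇔ x_1)) = 3/7 ⇒ 1 = 1
x_3 ⇒ x_3 = 3/7 ⇒ 3/7 = 1
x_3 ⇒ x_2 = 3/7 ⇒ 3/7 = 1
x_1 ⇒ x_1 = 2/7 ⇒ 2/7 = 1
(x_3 ⇒ x_2) ⇔ (x_1 ⇒ x_1) = 1 ⇔ 1 = 1
(x_3 ⇒ x_3) ⇔ ((x_3 ⇒ x_2) ⇔ (x_1 ⇒ x_1)) = 1 ⇔ 1 = 1
((x_2 ⇔ (x_2 ⇔ x_2)) ⇒ (x_1 ⇔ (x_2 ⇔ x_1))) ⇒ ((x_3 ⇒ x_3) ⇔ ((x_3 ⇒ x_2) ⇔ (x_1 ⇒ x_1))) = 1 ⇒ 1 = 1
x_2 ⇔ x_3 = 3/7 ⇔ 3/7 = 1
(x_2 ⇔ x_3) ⇔ x_2 = 1 ⇔ 3/7 = 3/7
x_1 ⇒ x_1 = 2/7 ⇒ 2/7 = 1
¬x_3 = ¬3/7 = 0
(x_1 ⇒ x_1) ⇒ ¬x_3 = 1 ⇒ 0 = 0
((x_2 ⇔ x_3) ⇔ x_2) ⇔ ((x_1 ⇒ x_1) ⇒ ¬x_3) = 3/7 ⇔ 0 = 0
¬(((x_2 ⇔ x_3) ⇔ x_2) ⇔ ((x_1 ⇒ x_1) ⇒ ¬x_3)) = ¬0 = 1
(((x_2 ⇔ (x_2 ⇔ x_2)) ⇒ (x_1 ⇔ (x_2 ⇔ x_1))) ⇒ ((x_3 ⇒ x_3) ⇔ ((x_3 ⇒ x_2) ⇔ (x_1 ⇒ x_1)))) ⇒ ¬(((x_2 ⇔ x_3) ⇔ x_2) ⇔ ((x_1 ⇒ x_1) ⇒ ¬x_3)) = 1 ⇒ 1 = 1
x_1 ⇒ x_1 = 2/7 ⇒ 2/7 = 1
¬(x_1 ⇒ x_1) = ¬1 = 0
x_1 ⇒ x_1 = 2/7 ⇒ 2/7 = 1
x_2 ⇔ x_2 = 3/7 ⇔ 3/7 = 1
(x_1 ⇒ x_1) ⇒ (x_2 ⇔ x_2) = 1 ⇒ 1 = 1
x_2 ⇔ x_1 = 3/7 ⇔ 2/7 = 2/7
(x_2 ⇔ x_1) ⇒ x_2 = 2/7 ⇒ 3/7 = 1
((x_1 ⇒ x_1) ⇒ (x_2 ⇔ x_2)) ⇒ ((x_2 ⇔ x_1) ⇒ x_2) = 1 ⇒ 1 = 1
¬(x_1 ⇒ x_1) ⇔ (((x_1 ⇒ x_1) ⇒ (x_2 ⇔ x_2)) ⇒ ((x_2 ⇔ x_1) ⇒ x_2)) = 0 ⇔ 1 = 0
((((x_2 ⇔ (x_2 ⇔ x_2)) ⇒ (x_1 ⇔ (x_2 ⇔ x_1))) ⇒ ((x_3 ⇒ x_3) ⇔ ((x_3 ⇒ x_2) ⇔ (x_1 ⇒ x_1)))) ⇒ ¬(((x_2 ⇔ x_3) ⇔ x_2) ⇔ ((x_1 ⇒ x_1) ⇒ ¬x_3))) ⇒ (¬(x_1 ⇒ x_1) ⇔ (((x_1 ⇒ x_1) ⇒ (x_2 ⇔ x_2)) ⇒ ((x_2 ⇔ x_1) ⇒ x_2))) = 1 ⇒ 0 = 0
((¬(x_1 ⇒ ((x_1 ⇒ x_2) ⇒ x_1)) ⇔ ¬(x_1 ⇒ ((x_2 ⇒ x_2) ⇒ x_1))) ⇔ ((((x_1 ⇔ x_1) ⇒ x_1) ⇒ (¬x_3 ⇒ x_2)) ⇒ (x_3 ⇔ (x_2 ⇒ x_3)))) ⇔ (((((x_2 ⇔ (x_2 ⇔ x_2)) ⇒ (x_1 ⇔ (x_2 ⇔ x_1))) ⇒ ((x_3 ⇒ x_3) ⇔ ((x_3 ⇒ x_2) ⇔ (x_1 ⇒ x_1)))) ⇒ ¬(((x_2 ⇔ x_3) ⇔ x_2) ⇔ ((x_1 ⇒ x_1) ⇒ ¬x_3))) ⇒ (¬(x_1 ⇒ x_1) ⇔ (((x_1 ⇒ x_1) ⇒ (x_2 ⇔ x_2)) ⇒ ((x_2 ⇔ x_1) ⇒ x_2)))) = 3/7 ⇔ 0 = 0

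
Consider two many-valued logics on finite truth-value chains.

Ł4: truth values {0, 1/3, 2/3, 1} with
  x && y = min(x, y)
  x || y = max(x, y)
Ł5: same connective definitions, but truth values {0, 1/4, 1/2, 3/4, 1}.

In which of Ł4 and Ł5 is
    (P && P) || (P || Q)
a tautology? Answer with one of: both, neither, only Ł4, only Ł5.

neither

In Ł4: at P = 0, Q = 0 the value is 0 — not a tautology.
In Ł5: at P = 0, Q = 0 the value is 0 — not a tautology.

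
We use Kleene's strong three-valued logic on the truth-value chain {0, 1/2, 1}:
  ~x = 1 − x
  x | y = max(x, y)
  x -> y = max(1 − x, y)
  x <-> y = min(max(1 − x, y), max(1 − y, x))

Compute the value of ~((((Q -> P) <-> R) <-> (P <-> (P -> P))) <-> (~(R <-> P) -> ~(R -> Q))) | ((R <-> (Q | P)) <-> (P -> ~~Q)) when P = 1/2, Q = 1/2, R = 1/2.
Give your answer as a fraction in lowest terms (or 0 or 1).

Q -> P = 1/2 -> 1/2 = 1/2
(Q -> P) <-> R = 1/2 <-> 1/2 = 1/2
P -> P = 1/2 -> 1/2 = 1/2
P <-> (P -> P) = 1/2 <-> 1/2 = 1/2
((Q -> P) <-> R) <-> (P <-> (P -> P)) = 1/2 <-> 1/2 = 1/2
R <-> P = 1/2 <-> 1/2 = 1/2
~(R <-> P) = ~1/2 = 1/2
R -> Q = 1/2 -> 1/2 = 1/2
~(R -> Q) = ~1/2 = 1/2
~(R <-> P) -> ~(R -> Q) = 1/2 -> 1/2 = 1/2
(((Q -> P) <-> R) <-> (P <-> (P -> P))) <-> (~(R <-> P) -> ~(R -> Q)) = 1/2 <-> 1/2 = 1/2
~((((Q -> P) <-> R) <-> (P <-> (P -> P))) <-> (~(R <-> P) -> ~(R -> Q))) = ~1/2 = 1/2
Q | P = 1/2 | 1/2 = 1/2
R <-> (Q | P) = 1/2 <-> 1/2 = 1/2
~Q = ~1/2 = 1/2
~~Q = ~1/2 = 1/2
P -> ~~Q = 1/2 -> 1/2 = 1/2
(R <-> (Q | P)) <-> (P -> ~~Q) = 1/2 <-> 1/2 = 1/2
~((((Q -> P) <-> R) <-> (P <-> (P -> P))) <-> (~(R <-> P) -> ~(R -> Q))) | ((R <-> (Q | P)) <-> (P -> ~~Q)) = 1/2 | 1/2 = 1/2

1/2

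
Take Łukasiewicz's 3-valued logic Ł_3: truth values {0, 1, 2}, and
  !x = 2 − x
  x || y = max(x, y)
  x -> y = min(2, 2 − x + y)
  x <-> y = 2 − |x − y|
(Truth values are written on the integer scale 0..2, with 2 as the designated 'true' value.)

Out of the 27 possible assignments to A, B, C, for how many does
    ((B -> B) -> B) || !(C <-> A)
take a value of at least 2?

13

value 2: 13 assignments (counts)
value 1: 11 assignments
value 0: 3 assignments
So 13 of the 27 assignments meet the threshold.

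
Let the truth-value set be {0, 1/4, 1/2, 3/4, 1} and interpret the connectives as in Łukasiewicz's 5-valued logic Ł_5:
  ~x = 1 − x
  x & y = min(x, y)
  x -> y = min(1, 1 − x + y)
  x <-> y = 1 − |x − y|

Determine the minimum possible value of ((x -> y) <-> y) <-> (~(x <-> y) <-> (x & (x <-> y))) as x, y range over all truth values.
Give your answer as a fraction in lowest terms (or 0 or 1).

Take x = 0, y = 0:
x -> y = 0 -> 0 = 1
(x -> y) <-> y = 1 <-> 0 = 0
x <-> y = 0 <-> 0 = 1
~(x <-> y) = ~1 = 0
x <-> y = 0 <-> 0 = 1
x & (x <-> y) = 0 & 1 = 0
~(x <-> y) <-> (x & (x <-> y)) = 0 <-> 0 = 1
((x -> y) <-> y) <-> (~(x <-> y) <-> (x & (x <-> y))) = 0 <-> 1 = 0
No assignment yields a value below 0, so this is the minimum.

0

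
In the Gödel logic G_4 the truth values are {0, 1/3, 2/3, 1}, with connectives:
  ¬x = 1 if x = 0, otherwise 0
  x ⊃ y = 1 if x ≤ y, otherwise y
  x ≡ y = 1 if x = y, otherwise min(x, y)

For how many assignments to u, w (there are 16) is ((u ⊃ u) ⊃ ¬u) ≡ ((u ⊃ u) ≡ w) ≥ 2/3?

u = 0, w = 0 ↦ 0  <
u = 0, w = 1/3 ↦ 1/3  <
u = 0, w = 2/3 ↦ 2/3  ≥
u = 0, w = 1 ↦ 1  ≥
u = 1/3, w = 0 ↦ 1  ≥
u = 1/3, w = 1/3 ↦ 0  <
u = 1/3, w = 2/3 ↦ 0  <
u = 1/3, w = 1 ↦ 0  <
u = 2/3, w = 0 ↦ 1  ≥
u = 2/3, w = 1/3 ↦ 0  <
u = 2/3, w = 2/3 ↦ 0  <
u = 2/3, w = 1 ↦ 0  <
u = 1, w = 0 ↦ 1  ≥
u = 1, w = 1/3 ↦ 0  <
u = 1, w = 2/3 ↦ 0  <
u = 1, w = 1 ↦ 0  <
So 5 of the 16 assignments meet the threshold.

5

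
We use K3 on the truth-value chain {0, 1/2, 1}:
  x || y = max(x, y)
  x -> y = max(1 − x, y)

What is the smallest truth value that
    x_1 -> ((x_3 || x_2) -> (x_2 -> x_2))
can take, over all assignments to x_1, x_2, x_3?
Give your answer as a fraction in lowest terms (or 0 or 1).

Take x_1 = 1/2, x_2 = 1/2, x_3 = 0:
x_3 || x_2 = 0 || 1/2 = 1/2
x_2 -> x_2 = 1/2 -> 1/2 = 1/2
(x_3 || x_2) -> (x_2 -> x_2) = 1/2 -> 1/2 = 1/2
x_1 -> ((x_3 || x_2) -> (x_2 -> x_2)) = 1/2 -> 1/2 = 1/2
No assignment yields a value below 1/2, so this is the minimum.

1/2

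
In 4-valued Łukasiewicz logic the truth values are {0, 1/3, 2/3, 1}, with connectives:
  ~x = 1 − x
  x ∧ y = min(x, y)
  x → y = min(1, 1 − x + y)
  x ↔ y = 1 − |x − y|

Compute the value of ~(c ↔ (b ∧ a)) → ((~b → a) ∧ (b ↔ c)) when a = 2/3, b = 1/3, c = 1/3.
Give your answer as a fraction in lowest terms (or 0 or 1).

1

b ∧ a = 1/3 ∧ 2/3 = 1/3
c ↔ (b ∧ a) = 1/3 ↔ 1/3 = 1
~(c ↔ (b ∧ a)) = ~1 = 0
~b = ~1/3 = 2/3
~b → a = 2/3 → 2/3 = 1
b ↔ c = 1/3 ↔ 1/3 = 1
(~b → a) ∧ (b ↔ c) = 1 ∧ 1 = 1
~(c ↔ (b ∧ a)) → ((~b → a) ∧ (b ↔ c)) = 0 → 1 = 1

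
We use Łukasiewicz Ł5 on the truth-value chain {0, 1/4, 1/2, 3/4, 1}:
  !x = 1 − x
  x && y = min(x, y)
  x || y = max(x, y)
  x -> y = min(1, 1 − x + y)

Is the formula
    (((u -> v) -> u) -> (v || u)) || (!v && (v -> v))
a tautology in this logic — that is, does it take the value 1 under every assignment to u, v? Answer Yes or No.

Counterexample: take u = 1/2, v = 1/4.
u -> v = 1/2 -> 1/4 = 3/4
(u -> v) -> u = 3/4 -> 1/2 = 3/4
v || u = 1/4 || 1/2 = 1/2
((u -> v) -> u) -> (v || u) = 3/4 -> 1/2 = 3/4
!v = !1/4 = 3/4
v -> v = 1/4 -> 1/4 = 1
!v && (v -> v) = 3/4 && 1 = 3/4
(((u -> v) -> u) -> (v || u)) || (!v && (v -> v)) = 3/4 || 3/4 = 3/4
This gives 3/4 ≠ 1.

No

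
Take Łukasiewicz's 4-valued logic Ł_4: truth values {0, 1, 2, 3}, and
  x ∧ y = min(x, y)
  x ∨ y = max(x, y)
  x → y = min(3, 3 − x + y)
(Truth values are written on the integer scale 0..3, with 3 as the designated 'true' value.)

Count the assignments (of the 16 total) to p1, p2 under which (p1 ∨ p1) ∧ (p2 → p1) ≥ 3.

p1 = 0, p2 = 0 ↦ 0  <
p1 = 0, p2 = 1 ↦ 0  <
p1 = 0, p2 = 2 ↦ 0  <
p1 = 0, p2 = 3 ↦ 0  <
p1 = 1, p2 = 0 ↦ 1  <
p1 = 1, p2 = 1 ↦ 1  <
p1 = 1, p2 = 2 ↦ 1  <
p1 = 1, p2 = 3 ↦ 1  <
p1 = 2, p2 = 0 ↦ 2  <
p1 = 2, p2 = 1 ↦ 2  <
p1 = 2, p2 = 2 ↦ 2  <
p1 = 2, p2 = 3 ↦ 2  <
p1 = 3, p2 = 0 ↦ 3  ≥
p1 = 3, p2 = 1 ↦ 3  ≥
p1 = 3, p2 = 2 ↦ 3  ≥
p1 = 3, p2 = 3 ↦ 3  ≥
So 4 of the 16 assignments meet the threshold.

4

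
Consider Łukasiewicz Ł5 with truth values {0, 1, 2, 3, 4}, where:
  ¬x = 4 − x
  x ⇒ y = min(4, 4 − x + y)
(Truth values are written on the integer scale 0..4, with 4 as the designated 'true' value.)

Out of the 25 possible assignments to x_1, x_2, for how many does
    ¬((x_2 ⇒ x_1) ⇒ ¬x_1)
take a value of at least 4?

value 4: 5 assignments (counts)
value 3: 4 assignments
value 2: 4 assignments
value 1: 3 assignments
value 0: 9 assignments
So 5 of the 25 assignments meet the threshold.

5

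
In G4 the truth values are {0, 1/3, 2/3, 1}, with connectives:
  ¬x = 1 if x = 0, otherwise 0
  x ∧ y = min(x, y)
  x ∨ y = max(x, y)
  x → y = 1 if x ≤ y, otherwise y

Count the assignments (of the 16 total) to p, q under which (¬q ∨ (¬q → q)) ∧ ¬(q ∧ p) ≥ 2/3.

7

p = 0, q = 0 ↦ 1  ≥
p = 0, q = 1/3 ↦ 1  ≥
p = 0, q = 2/3 ↦ 1  ≥
p = 0, q = 1 ↦ 1  ≥
p = 1/3, q = 0 ↦ 1  ≥
p = 1/3, q = 1/3 ↦ 0  <
p = 1/3, q = 2/3 ↦ 0  <
p = 1/3, q = 1 ↦ 0  <
p = 2/3, q = 0 ↦ 1  ≥
p = 2/3, q = 1/3 ↦ 0  <
p = 2/3, q = 2/3 ↦ 0  <
p = 2/3, q = 1 ↦ 0  <
p = 1, q = 0 ↦ 1  ≥
p = 1, q = 1/3 ↦ 0  <
p = 1, q = 2/3 ↦ 0  <
p = 1, q = 1 ↦ 0  <
So 7 of the 16 assignments meet the threshold.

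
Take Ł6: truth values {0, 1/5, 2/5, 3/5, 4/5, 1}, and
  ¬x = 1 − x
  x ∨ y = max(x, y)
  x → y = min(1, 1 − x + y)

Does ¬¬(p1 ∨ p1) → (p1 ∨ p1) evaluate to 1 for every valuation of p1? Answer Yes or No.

p1 = 0 ↦ 1
p1 = 1/5 ↦ 1
p1 = 2/5 ↦ 1
p1 = 3/5 ↦ 1
p1 = 4/5 ↦ 1
p1 = 1 ↦ 1
Every assignment gives a value ≥ 1.

Yes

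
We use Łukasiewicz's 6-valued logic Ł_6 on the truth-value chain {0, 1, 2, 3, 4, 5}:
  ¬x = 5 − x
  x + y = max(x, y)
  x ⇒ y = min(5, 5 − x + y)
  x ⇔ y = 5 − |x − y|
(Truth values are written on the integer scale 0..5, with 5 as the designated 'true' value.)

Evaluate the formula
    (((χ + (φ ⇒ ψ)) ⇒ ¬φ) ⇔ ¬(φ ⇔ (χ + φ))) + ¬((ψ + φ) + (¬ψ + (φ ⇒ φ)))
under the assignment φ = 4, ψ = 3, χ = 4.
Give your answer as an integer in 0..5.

3

φ ⇒ ψ = 4 ⇒ 3 = 4
χ + (φ ⇒ ψ) = 4 + 4 = 4
¬φ = ¬4 = 1
(χ + (φ ⇒ ψ)) ⇒ ¬φ = 4 ⇒ 1 = 2
χ + φ = 4 + 4 = 4
φ ⇔ (χ + φ) = 4 ⇔ 4 = 5
¬(φ ⇔ (χ + φ)) = ¬5 = 0
((χ + (φ ⇒ ψ)) ⇒ ¬φ) ⇔ ¬(φ ⇔ (χ + φ)) = 2 ⇔ 0 = 3
ψ + φ = 3 + 4 = 4
¬ψ = ¬3 = 2
φ ⇒ φ = 4 ⇒ 4 = 5
¬ψ + (φ ⇒ φ) = 2 + 5 = 5
(ψ + φ) + (¬ψ + (φ ⇒ φ)) = 4 + 5 = 5
¬((ψ + φ) + (¬ψ + (φ ⇒ φ))) = ¬5 = 0
(((χ + (φ ⇒ ψ)) ⇒ ¬φ) ⇔ ¬(φ ⇔ (χ + φ))) + ¬((ψ + φ) + (¬ψ + (φ ⇒ φ))) = 3 + 0 = 3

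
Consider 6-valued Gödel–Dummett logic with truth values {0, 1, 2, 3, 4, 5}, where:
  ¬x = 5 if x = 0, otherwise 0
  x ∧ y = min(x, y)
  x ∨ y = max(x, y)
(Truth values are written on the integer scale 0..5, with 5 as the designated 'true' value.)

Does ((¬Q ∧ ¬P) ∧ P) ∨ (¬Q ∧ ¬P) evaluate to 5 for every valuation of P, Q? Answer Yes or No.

Counterexample: take P = 0, Q = 1.
¬Q = ¬1 = 0
¬P = ¬0 = 5
¬Q ∧ ¬P = 0 ∧ 5 = 0
(¬Q ∧ ¬P) ∧ P = 0 ∧ 0 = 0
((¬Q ∧ ¬P) ∧ P) ∨ (¬Q ∧ ¬P) = 0 ∨ 0 = 0
This gives 0 ≠ 5.

No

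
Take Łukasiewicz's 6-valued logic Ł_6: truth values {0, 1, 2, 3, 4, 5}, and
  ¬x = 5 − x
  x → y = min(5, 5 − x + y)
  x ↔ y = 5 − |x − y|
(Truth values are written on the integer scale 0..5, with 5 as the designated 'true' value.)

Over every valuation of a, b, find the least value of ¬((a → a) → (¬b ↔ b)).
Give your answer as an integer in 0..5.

1

Take a = 0, b = 2:
a → a = 0 → 0 = 5
¬b = ¬2 = 3
¬b ↔ b = 3 ↔ 2 = 4
(a → a) → (¬b ↔ b) = 5 → 4 = 4
¬((a → a) → (¬b ↔ b)) = ¬4 = 1
No assignment yields a value below 1, so this is the minimum.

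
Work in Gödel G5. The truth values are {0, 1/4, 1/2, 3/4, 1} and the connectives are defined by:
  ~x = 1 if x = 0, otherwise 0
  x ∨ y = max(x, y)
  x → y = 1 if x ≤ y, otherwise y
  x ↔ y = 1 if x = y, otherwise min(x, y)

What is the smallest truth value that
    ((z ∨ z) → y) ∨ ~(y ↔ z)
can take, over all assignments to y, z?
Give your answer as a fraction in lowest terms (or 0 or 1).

1/4

Take y = 1/4, z = 1/2:
z ∨ z = 1/2 ∨ 1/2 = 1/2
(z ∨ z) → y = 1/2 → 1/4 = 1/4
y ↔ z = 1/4 ↔ 1/2 = 1/4
~(y ↔ z) = ~1/4 = 0
((z ∨ z) → y) ∨ ~(y ↔ z) = 1/4 ∨ 0 = 1/4
No assignment yields a value below 1/4, so this is the minimum.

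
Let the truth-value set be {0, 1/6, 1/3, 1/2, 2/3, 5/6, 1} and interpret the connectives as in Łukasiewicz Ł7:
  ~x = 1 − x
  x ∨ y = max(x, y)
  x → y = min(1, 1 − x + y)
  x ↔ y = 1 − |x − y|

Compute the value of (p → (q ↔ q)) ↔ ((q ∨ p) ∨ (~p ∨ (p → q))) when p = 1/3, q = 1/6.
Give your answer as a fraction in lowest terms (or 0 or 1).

q ↔ q = 1/6 ↔ 1/6 = 1
p → (q ↔ q) = 1/3 → 1 = 1
q ∨ p = 1/6 ∨ 1/3 = 1/3
~p = ~1/3 = 2/3
p → q = 1/3 → 1/6 = 5/6
~p ∨ (p → q) = 2/3 ∨ 5/6 = 5/6
(q ∨ p) ∨ (~p ∨ (p → q)) = 1/3 ∨ 5/6 = 5/6
(p → (q ↔ q)) ↔ ((q ∨ p) ∨ (~p ∨ (p → q))) = 1 ↔ 5/6 = 5/6

5/6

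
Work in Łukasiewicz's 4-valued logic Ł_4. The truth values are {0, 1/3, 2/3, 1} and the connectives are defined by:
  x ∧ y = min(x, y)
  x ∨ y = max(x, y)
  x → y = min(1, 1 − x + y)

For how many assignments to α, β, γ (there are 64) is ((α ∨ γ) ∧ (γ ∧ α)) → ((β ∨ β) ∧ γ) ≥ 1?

50

value 1: 50 assignments (counts)
value 2/3: 9 assignments
value 1/3: 4 assignments
value 0: 1 assignment
So 50 of the 64 assignments meet the threshold.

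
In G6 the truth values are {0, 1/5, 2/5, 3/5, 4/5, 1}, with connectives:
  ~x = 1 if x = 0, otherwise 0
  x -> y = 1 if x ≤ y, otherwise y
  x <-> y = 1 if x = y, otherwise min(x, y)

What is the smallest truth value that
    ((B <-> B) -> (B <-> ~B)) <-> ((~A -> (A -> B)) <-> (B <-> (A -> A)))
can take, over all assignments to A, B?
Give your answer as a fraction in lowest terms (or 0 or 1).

Take A = 0, B = 1/5:
B <-> B = 1/5 <-> 1/5 = 1
~B = ~1/5 = 0
B <-> ~B = 1/5 <-> 0 = 0
(B <-> B) -> (B <-> ~B) = 1 -> 0 = 0
~A = ~0 = 1
A -> B = 0 -> 1/5 = 1
~A -> (A -> B) = 1 -> 1 = 1
A -> A = 0 -> 0 = 1
B <-> (A -> A) = 1/5 <-> 1 = 1/5
(~A -> (A -> B)) <-> (B <-> (A -> A)) = 1 <-> 1/5 = 1/5
((B <-> B) -> (B <-> ~B)) <-> ((~A -> (A -> B)) <-> (B <-> (A -> A))) = 0 <-> 1/5 = 0
No assignment yields a value below 0, so this is the minimum.

0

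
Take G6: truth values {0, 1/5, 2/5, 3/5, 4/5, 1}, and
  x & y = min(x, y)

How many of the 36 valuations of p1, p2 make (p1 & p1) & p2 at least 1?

value 1: 1 assignment (counts)
value 4/5: 3 assignments
value 3/5: 5 assignments
value 2/5: 7 assignments
value 1/5: 9 assignments
value 0: 11 assignments
So 1 of the 36 assignments meets the threshold.

1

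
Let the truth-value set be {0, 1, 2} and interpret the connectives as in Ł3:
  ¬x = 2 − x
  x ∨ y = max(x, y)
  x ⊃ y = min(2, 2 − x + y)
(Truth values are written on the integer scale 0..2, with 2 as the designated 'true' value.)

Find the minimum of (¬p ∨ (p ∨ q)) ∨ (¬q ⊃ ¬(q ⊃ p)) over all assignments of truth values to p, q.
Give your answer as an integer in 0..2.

Take p = 1, q = 0:
¬p = ¬1 = 1
p ∨ q = 1 ∨ 0 = 1
¬p ∨ (p ∨ q) = 1 ∨ 1 = 1
¬q = ¬0 = 2
q ⊃ p = 0 ⊃ 1 = 2
¬(q ⊃ p) = ¬2 = 0
¬q ⊃ ¬(q ⊃ p) = 2 ⊃ 0 = 0
(¬p ∨ (p ∨ q)) ∨ (¬q ⊃ ¬(q ⊃ p)) = 1 ∨ 0 = 1
No assignment yields a value below 1, so this is the minimum.

1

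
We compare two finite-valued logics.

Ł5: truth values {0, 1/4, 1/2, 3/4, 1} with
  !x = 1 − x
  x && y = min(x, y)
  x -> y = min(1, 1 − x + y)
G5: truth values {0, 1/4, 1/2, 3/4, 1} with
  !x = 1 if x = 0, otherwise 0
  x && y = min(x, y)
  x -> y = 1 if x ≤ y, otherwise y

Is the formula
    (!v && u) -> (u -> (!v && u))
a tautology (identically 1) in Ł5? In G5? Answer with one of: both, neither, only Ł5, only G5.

both

In Ł5: every assignment gives 1 — tautology.
In G5: every assignment gives 1 — tautology.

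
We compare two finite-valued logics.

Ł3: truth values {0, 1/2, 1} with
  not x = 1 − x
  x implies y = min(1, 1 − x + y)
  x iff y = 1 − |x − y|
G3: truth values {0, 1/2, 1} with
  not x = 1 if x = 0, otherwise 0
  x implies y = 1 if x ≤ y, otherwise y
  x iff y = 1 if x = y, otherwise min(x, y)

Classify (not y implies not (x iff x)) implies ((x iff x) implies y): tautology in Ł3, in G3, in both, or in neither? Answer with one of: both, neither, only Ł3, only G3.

In Ł3: every assignment gives 1 — tautology.
In G3: at x = 0, y = 1/2 the value is 1/2 — not a tautology.

only Ł3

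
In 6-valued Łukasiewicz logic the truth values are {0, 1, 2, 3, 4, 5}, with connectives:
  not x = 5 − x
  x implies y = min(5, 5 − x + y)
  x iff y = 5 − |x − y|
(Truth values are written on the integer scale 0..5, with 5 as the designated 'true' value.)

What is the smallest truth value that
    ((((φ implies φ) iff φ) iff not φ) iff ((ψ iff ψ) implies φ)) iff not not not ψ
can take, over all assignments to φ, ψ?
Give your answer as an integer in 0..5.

Take φ = 0, ψ = 5:
φ implies φ = 0 implies 0 = 5
(φ implies φ) iff φ = 5 iff 0 = 0
not φ = not 0 = 5
((φ implies φ) iff φ) iff not φ = 0 iff 5 = 0
ψ iff ψ = 5 iff 5 = 5
(ψ iff ψ) implies φ = 5 implies 0 = 0
(((φ implies φ) iff φ) iff not φ) iff ((ψ iff ψ) implies φ) = 0 iff 0 = 5
not ψ = not 5 = 0
not not ψ = not 0 = 5
not not not ψ = not 5 = 0
((((φ implies φ) iff φ) iff not φ) iff ((ψ iff ψ) implies φ)) iff not not not ψ = 5 iff 0 = 0
No assignment yields a value below 0, so this is the minimum.

0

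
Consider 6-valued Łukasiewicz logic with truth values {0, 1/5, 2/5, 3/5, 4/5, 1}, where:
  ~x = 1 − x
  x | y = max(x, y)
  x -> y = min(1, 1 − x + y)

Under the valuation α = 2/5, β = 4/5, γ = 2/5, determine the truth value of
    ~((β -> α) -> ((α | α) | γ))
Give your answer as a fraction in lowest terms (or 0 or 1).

β -> α = 4/5 -> 2/5 = 3/5
α | α = 2/5 | 2/5 = 2/5
(α | α) | γ = 2/5 | 2/5 = 2/5
(β -> α) -> ((α | α) | γ) = 3/5 -> 2/5 = 4/5
~((β -> α) -> ((α | α) | γ)) = ~4/5 = 1/5

1/5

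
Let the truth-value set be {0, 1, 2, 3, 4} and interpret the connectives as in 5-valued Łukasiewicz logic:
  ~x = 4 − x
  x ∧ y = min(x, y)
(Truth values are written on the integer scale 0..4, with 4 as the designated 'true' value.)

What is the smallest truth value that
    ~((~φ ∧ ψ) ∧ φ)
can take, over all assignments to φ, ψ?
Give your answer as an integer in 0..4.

Take φ = 2, ψ = 2:
~φ = ~2 = 2
~φ ∧ ψ = 2 ∧ 2 = 2
(~φ ∧ ψ) ∧ φ = 2 ∧ 2 = 2
~((~φ ∧ ψ) ∧ φ) = ~2 = 2
No assignment yields a value below 2, so this is the minimum.

2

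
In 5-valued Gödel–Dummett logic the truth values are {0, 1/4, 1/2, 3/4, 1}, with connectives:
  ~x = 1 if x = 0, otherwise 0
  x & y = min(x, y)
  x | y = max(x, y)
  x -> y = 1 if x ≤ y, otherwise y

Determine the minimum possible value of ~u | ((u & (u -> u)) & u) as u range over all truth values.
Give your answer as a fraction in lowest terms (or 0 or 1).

Take u = 1/4:
~u = ~1/4 = 0
u -> u = 1/4 -> 1/4 = 1
u & (u -> u) = 1/4 & 1 = 1/4
(u & (u -> u)) & u = 1/4 & 1/4 = 1/4
~u | ((u & (u -> u)) & u) = 0 | 1/4 = 1/4
No assignment yields a value below 1/4, so this is the minimum.

1/4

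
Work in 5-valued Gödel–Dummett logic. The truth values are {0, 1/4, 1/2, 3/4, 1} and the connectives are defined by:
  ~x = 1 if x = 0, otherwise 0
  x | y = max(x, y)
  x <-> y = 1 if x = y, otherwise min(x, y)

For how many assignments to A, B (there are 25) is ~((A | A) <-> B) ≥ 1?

8

value 1: 8 assignments (counts)
value 0: 17 assignments
So 8 of the 25 assignments meet the threshold.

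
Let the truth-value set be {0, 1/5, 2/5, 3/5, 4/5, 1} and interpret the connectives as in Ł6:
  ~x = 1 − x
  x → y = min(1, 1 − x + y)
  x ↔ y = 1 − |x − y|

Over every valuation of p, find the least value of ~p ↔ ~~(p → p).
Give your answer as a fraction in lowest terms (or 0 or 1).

Take p = 1:
~p = ~1 = 0
p → p = 1 → 1 = 1
~(p → p) = ~1 = 0
~~(p → p) = ~0 = 1
~p ↔ ~~(p → p) = 0 ↔ 1 = 0
No assignment yields a value below 0, so this is the minimum.

0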